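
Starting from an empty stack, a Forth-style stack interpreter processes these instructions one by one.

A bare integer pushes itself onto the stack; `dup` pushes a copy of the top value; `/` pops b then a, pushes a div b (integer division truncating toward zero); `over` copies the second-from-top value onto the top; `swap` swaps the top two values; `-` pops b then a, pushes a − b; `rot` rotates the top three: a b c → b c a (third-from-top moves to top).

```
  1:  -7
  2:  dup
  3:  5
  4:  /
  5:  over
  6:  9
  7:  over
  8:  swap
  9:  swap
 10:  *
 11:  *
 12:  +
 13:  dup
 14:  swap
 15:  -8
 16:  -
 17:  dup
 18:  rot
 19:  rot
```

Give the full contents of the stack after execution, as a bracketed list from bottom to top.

-7   → -7
dup  → -7 -7
5    → -7 -7 5
/    → -7 -1
over → -7 -1 -7
9    → -7 -1 -7 9
over → -7 -1 -7 9 -7
swap → -7 -1 -7 -7 9
swap → -7 -1 -7 9 -7
*    → -7 -1 -7 -63
*    → -7 -1 441
+    → -7 440
dup  → -7 440 440
swap → -7 440 440
-8   → -7 440 440 -8
-    → -7 440 448
dup  → -7 440 448 448
rot  → -7 448 448 440
rot  → -7 448 440 448

[-7, 448, 440, 448]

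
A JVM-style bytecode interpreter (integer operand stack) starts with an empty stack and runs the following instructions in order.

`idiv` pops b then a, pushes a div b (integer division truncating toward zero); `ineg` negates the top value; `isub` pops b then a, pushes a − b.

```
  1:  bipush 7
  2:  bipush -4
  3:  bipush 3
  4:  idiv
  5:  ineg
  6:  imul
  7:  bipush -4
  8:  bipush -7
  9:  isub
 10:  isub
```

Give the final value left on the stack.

4

bipush 7  → [7]
bipush -4 → [7, -4]
bipush 3  → [7, -4, 3]
idiv      → [7, -1]
ineg      → [7, 1]
imul      → [7]
bipush -4 → [7, -4]
bipush -7 → [7, -4, -7]
isub      → [7, 3]
isub      → [4]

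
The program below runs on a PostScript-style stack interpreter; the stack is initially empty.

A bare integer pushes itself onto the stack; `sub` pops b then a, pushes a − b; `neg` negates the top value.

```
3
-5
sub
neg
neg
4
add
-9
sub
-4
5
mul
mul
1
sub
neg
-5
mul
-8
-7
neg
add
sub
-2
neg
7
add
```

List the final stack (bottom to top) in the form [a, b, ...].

3   → 3
-5  → 3 -5
sub → 8
neg → -8
neg → 8
4   → 8 4
add → 12
-9  → 12 -9
sub → 21
-4  → 21 -4
5   → 21 -4 5
mul → 21 -20
mul → -420
1   → -420 1
sub → -421
neg → 421
-5  → 421 -5
mul → -2105
-8  → -2105 -8
-7  → -2105 -8 -7
neg → -2105 -8 7
add → -2105 -1
sub → -2104
-2  → -2104 -2
neg → -2104 2
7   → -2104 2 7
add → -2104 9

[-2104, 9]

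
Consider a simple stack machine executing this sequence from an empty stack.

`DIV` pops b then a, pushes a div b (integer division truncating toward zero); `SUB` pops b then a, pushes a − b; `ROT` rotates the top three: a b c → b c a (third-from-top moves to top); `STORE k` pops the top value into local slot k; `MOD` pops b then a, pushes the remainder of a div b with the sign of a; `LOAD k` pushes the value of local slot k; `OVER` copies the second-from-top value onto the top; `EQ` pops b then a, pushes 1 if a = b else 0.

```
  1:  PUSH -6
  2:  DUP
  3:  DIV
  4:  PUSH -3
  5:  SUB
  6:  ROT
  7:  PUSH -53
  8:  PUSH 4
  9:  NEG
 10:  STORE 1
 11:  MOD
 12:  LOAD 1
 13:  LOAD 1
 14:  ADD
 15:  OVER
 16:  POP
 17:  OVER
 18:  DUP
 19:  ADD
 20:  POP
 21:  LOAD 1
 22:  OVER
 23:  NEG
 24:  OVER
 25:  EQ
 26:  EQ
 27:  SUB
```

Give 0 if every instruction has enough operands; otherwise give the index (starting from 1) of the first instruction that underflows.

6

PUSH -6 → [-6]
DUP     → [-6, -6]
DIV     → [1]
PUSH -3 → [1, -3]
SUB     → [4]
ROT  — needs 3 operands, stack has 1 → underflow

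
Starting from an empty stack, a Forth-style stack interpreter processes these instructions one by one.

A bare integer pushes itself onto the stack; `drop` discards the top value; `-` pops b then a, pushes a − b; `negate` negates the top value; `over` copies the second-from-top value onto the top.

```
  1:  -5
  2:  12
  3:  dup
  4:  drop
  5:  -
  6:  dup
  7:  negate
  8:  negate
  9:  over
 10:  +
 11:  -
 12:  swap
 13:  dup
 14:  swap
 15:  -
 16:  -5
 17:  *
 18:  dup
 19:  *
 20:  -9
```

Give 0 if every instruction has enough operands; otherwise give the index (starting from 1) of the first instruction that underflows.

-5      -5
12      -5 12
dup     -5 12 12
drop    -5 12
-       -17
dup     -17 -17
negate  -17 17
negate  -17 -17
over    -17 -17 -17
+       -17 -34
-       17
swap  — needs 2 operands, stack has 1 → underflow

12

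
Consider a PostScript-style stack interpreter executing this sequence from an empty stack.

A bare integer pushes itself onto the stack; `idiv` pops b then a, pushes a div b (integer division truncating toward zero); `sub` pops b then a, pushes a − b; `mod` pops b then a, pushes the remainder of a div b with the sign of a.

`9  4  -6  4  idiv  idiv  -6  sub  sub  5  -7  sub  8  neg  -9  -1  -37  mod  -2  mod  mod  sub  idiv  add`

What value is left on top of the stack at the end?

6

9    -> [9]
4    -> [9, 4]
-6   -> [9, 4, -6]
4    -> [9, 4, -6, 4]
idiv -> [9, 4, -1]
idiv -> [9, -4]
-6   -> [9, -4, -6]
sub  -> [9, 2]
sub  -> [7]
5    -> [7, 5]
-7   -> [7, 5, -7]
sub  -> [7, 12]
8    -> [7, 12, 8]
neg  -> [7, 12, -8]
-9   -> [7, 12, -8, -9]
-1   -> [7, 12, -8, -9, -1]
-37  -> [7, 12, -8, -9, -1, -37]
mod  -> [7, 12, -8, -9, -1]
-2   -> [7, 12, -8, -9, -1, -2]
mod  -> [7, 12, -8, -9, -1]
mod  -> [7, 12, -8, 0]
sub  -> [7, 12, -8]
idiv -> [7, -1]
add  -> [6]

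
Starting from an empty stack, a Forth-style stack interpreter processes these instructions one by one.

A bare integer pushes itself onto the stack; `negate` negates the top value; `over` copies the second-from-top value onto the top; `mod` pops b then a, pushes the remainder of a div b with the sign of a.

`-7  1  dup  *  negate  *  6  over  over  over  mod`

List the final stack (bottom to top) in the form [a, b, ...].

[7, 6, 7, 6]

-7     → -7
1      → -7 1
dup    → -7 1 1
*      → -7 1
negate → -7 -1
*      → 7
6      → 7 6
over   → 7 6 7
over   → 7 6 7 6
over   → 7 6 7 6 7
mod    → 7 6 7 6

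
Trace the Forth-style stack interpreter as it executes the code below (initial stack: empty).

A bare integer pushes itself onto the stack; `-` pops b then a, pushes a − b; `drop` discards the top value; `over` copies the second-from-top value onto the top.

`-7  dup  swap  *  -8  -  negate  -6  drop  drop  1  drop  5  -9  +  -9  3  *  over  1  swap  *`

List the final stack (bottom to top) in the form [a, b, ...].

-7      [-7]
dup     [-7, -7]
swap    [-7, -7]
*       [49]
-8      [49, -8]
-       [57]
negate  [-57]
-6      [-57, -6]
drop    [-57]
drop    []
1       [1]
drop    []
5       [5]
-9      [5, -9]
+       [-4]
-9      [-4, -9]
3       [-4, -9, 3]
*       [-4, -27]
over    [-4, -27, -4]
1       [-4, -27, -4, 1]
swap    [-4, -27, 1, -4]
*       [-4, -27, -4]

[-4, -27, -4]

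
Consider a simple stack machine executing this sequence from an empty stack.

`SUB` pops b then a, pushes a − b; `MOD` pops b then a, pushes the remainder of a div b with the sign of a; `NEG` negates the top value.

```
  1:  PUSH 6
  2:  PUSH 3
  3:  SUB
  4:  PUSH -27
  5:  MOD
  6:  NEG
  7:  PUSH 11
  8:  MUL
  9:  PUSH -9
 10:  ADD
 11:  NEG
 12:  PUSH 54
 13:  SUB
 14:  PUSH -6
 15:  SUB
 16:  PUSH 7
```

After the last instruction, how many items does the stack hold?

PUSH 6   -> [6]
PUSH 3   -> [6, 3]
SUB      -> [3]
PUSH -27 -> [3, -27]
MOD      -> [3]
NEG      -> [-3]
PUSH 11  -> [-3, 11]
MUL      -> [-33]
PUSH -9  -> [-33, -9]
ADD      -> [-42]
NEG      -> [42]
PUSH 54  -> [42, 54]
SUB      -> [-12]
PUSH -6  -> [-12, -6]
SUB      -> [-6]
PUSH 7   -> [-6, 7]

2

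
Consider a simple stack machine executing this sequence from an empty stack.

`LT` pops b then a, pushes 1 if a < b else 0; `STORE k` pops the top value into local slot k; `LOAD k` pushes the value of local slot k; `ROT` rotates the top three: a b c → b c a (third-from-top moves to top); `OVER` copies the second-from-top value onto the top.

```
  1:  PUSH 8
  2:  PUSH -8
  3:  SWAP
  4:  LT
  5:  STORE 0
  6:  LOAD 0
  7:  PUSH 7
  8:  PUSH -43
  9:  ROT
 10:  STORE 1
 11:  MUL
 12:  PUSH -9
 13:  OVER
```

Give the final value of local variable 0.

PUSH 8   → [8]
PUSH -8  → [8, -8]
SWAP     → [-8, 8]
LT       → [1]
STORE 0  → []
LOAD 0   → [1]
PUSH 7   → [1, 7]
PUSH -43 → [1, 7, -43]
ROT      → [7, -43, 1]
STORE 1  → [7, -43]
MUL      → [-301]
PUSH -9  → [-301, -9]
OVER     → [-301, -9, -301]

1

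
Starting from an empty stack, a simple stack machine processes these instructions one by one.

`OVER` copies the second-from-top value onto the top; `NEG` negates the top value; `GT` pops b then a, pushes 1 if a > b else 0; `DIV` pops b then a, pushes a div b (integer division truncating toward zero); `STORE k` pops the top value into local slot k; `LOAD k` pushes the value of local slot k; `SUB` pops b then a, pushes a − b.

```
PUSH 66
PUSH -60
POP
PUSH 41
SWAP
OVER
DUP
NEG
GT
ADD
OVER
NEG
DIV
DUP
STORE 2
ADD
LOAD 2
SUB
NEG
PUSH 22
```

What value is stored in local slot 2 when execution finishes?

PUSH 66   [66]
PUSH -60  [66, -60]
POP       [66]
PUSH 41   [66, 41]
SWAP      [41, 66]
OVER      [41, 66, 41]
DUP       [41, 66, 41, 41]
NEG       [41, 66, 41, -41]
GT        [41, 66, 1]
ADD       [41, 67]
OVER      [41, 67, 41]
NEG       [41, 67, -41]
DIV       [41, -1]
DUP       [41, -1, -1]
STORE 2   [41, -1]
ADD       [40]
LOAD 2    [40, -1]
SUB       [41]
NEG       [-41]
PUSH 22   [-41, 22]

-1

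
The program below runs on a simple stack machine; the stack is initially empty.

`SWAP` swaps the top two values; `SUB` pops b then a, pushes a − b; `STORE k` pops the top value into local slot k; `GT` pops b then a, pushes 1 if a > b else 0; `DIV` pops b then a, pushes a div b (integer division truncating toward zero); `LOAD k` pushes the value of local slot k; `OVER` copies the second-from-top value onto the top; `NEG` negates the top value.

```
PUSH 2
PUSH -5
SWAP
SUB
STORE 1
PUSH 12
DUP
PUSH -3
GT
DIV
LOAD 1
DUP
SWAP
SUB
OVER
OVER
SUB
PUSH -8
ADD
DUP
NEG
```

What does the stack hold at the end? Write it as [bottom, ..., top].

PUSH 2  -> 2
PUSH -5 -> 2 -5
SWAP    -> -5 2
SUB     -> -7
STORE 1 -> (empty)
PUSH 12 -> 12
DUP     -> 12 12
PUSH -3 -> 12 12 -3
GT      -> 12 1
DIV     -> 12
LOAD 1  -> 12 -7
DUP     -> 12 -7 -7
SWAP    -> 12 -7 -7
SUB     -> 12 0
OVER    -> 12 0 12
OVER    -> 12 0 12 0
SUB     -> 12 0 12
PUSH -8 -> 12 0 12 -8
ADD     -> 12 0 4
DUP     -> 12 0 4 4
NEG     -> 12 0 4 -4

[12, 0, 4, -4]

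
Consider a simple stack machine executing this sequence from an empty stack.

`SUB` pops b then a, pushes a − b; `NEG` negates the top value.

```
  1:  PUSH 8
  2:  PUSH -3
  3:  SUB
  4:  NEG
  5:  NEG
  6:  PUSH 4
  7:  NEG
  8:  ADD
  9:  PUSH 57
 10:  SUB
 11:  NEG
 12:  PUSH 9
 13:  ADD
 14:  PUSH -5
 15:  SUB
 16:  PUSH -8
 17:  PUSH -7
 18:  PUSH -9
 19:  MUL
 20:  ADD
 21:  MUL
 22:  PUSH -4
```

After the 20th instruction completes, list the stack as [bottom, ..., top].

PUSH 8   [8]
PUSH -3  [8, -3]
SUB      [11]
NEG      [-11]
NEG      [11]
PUSH 4   [11, 4]
NEG      [11, -4]
ADD      [7]
PUSH 57  [7, 57]
SUB      [-50]
NEG      [50]
PUSH 9   [50, 9]
ADD      [59]
PUSH -5  [59, -5]
SUB      [64]
PUSH -8  [64, -8]
PUSH -7  [64, -8, -7]
PUSH -9  [64, -8, -7, -9]
MUL      [64, -8, 63]
ADD      [64, 55]

[64, 55]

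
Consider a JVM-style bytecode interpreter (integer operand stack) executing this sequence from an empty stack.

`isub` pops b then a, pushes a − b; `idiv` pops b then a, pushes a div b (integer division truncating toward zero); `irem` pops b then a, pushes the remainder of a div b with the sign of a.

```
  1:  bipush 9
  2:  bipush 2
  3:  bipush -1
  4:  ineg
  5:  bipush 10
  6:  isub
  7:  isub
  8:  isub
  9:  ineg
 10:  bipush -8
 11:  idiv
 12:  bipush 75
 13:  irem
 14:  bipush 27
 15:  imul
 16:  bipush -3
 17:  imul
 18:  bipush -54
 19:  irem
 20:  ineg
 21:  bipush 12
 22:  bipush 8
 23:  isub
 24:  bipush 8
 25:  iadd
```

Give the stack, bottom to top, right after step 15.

[0]

bipush 9  : [9]
bipush 2  : [9, 2]
bipush -1 : [9, 2, -1]
ineg      : [9, 2, 1]
bipush 10 : [9, 2, 1, 10]
isub      : [9, 2, -9]
isub      : [9, 11]
isub      : [-2]
ineg      : [2]
bipush -8 : [2, -8]
idiv      : [0]
bipush 75 : [0, 75]
irem      : [0]
bipush 27 : [0, 27]
imul      : [0]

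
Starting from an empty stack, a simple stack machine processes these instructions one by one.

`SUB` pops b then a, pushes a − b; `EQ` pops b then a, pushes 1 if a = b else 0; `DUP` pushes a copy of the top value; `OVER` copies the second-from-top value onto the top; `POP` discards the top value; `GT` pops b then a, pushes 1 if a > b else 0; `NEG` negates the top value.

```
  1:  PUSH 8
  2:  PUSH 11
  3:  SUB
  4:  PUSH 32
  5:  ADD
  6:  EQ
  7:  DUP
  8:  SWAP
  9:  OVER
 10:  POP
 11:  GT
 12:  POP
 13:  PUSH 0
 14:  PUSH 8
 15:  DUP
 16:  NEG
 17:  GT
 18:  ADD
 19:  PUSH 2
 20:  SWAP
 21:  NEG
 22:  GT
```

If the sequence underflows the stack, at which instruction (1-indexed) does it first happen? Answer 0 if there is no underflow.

PUSH 8  → 8
PUSH 11 → 8 11
SUB     → -3
PUSH 32 → -3 32
ADD     → 29
EQ  — needs 2 operands, stack has 1 → underflow

6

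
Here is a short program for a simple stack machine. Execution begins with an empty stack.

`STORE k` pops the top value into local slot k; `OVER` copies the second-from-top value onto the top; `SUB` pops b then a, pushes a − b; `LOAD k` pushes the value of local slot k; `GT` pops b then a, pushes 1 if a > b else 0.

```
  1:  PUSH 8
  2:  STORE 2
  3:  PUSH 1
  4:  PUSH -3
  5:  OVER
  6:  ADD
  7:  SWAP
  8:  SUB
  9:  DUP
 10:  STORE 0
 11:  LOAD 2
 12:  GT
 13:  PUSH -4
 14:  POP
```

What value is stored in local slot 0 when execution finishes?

-3

PUSH 8  -> [8]
STORE 2 -> []
PUSH 1  -> [1]
PUSH -3 -> [1, -3]
OVER    -> [1, -3, 1]
ADD     -> [1, -2]
SWAP    -> [-2, 1]
SUB     -> [-3]
DUP     -> [-3, -3]
STORE 0 -> [-3]
LOAD 2  -> [-3, 8]
GT      -> [0]
PUSH -4 -> [0, -4]
POP     -> [0]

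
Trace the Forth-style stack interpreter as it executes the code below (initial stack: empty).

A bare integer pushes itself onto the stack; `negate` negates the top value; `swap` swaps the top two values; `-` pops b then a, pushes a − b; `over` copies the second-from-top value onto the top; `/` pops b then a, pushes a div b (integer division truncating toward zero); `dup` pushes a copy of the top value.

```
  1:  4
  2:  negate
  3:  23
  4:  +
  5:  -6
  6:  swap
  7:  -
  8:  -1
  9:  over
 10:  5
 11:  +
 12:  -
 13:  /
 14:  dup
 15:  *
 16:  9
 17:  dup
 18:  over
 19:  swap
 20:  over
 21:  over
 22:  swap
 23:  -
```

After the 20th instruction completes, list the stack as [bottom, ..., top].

4      -> 4
negate -> -4
23     -> -4 23
+      -> 19
-6     -> 19 -6
swap   -> -6 19
-      -> -25
-1     -> -25 -1
over   -> -25 -1 -25
5      -> -25 -1 -25 5
+      -> -25 -1 -20
-      -> -25 19
/      -> -1
dup    -> -1 -1
*      -> 1
9      -> 1 9
dup    -> 1 9 9
over   -> 1 9 9 9
swap   -> 1 9 9 9
over   -> 1 9 9 9 9

[1, 9, 9, 9, 9]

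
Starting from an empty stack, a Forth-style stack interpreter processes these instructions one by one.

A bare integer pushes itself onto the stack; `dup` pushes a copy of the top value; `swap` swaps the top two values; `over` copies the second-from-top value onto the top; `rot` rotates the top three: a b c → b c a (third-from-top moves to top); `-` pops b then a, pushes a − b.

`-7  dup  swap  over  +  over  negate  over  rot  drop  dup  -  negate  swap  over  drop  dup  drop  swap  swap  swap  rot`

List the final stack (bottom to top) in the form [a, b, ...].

-7     -> [-7]
dup    -> [-7, -7]
swap   -> [-7, -7]
over   -> [-7, -7, -7]
+      -> [-7, -14]
over   -> [-7, -14, -7]
negate -> [-7, -14, 7]
over   -> [-7, -14, 7, -14]
rot    -> [-7, 7, -14, -14]
drop   -> [-7, 7, -14]
dup    -> [-7, 7, -14, -14]
-      -> [-7, 7, 0]
negate -> [-7, 7, 0]
swap   -> [-7, 0, 7]
over   -> [-7, 0, 7, 0]
drop   -> [-7, 0, 7]
dup    -> [-7, 0, 7, 7]
drop   -> [-7, 0, 7]
swap   -> [-7, 7, 0]
swap   -> [-7, 0, 7]
swap   -> [-7, 7, 0]
rot    -> [7, 0, -7]

[7, 0, -7]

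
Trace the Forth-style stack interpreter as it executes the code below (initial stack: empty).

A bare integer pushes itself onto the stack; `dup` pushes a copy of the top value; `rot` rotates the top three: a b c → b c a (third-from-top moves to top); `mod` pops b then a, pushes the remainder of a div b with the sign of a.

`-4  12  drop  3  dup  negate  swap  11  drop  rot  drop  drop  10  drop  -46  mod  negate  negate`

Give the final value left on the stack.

-3

-4      [-4]
12      [-4, 12]
drop    [-4]
3       [-4, 3]
dup     [-4, 3, 3]
negate  [-4, 3, -3]
swap    [-4, -3, 3]
11      [-4, -3, 3, 11]
drop    [-4, -3, 3]
rot     [-3, 3, -4]
drop    [-3, 3]
drop    [-3]
10      [-3, 10]
drop    [-3]
-46     [-3, -46]
mod     [-3]
negate  [3]
negate  [-3]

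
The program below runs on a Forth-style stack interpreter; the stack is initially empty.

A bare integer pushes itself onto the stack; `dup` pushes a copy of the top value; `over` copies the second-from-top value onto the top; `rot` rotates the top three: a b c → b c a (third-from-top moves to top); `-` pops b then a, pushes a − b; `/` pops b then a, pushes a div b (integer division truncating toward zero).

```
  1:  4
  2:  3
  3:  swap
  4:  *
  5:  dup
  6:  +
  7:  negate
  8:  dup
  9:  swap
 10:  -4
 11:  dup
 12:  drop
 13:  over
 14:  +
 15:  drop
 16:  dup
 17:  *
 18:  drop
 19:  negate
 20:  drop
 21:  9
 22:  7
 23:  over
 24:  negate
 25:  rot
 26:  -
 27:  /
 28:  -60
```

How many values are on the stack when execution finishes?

2

4      -> 4
3      -> 4 3
swap   -> 3 4
*      -> 12
dup    -> 12 12
+      -> 24
negate -> -24
dup    -> -24 -24
swap   -> -24 -24
-4     -> -24 -24 -4
dup    -> -24 -24 -4 -4
drop   -> -24 -24 -4
over   -> -24 -24 -4 -24
+      -> -24 -24 -28
drop   -> -24 -24
dup    -> -24 -24 -24
*      -> -24 576
drop   -> -24
negate -> 24
drop   -> (empty)
9      -> 9
7      -> 9 7
over   -> 9 7 9
negate -> 9 7 -9
rot    -> 7 -9 9
-      -> 7 -18
/      -> 0
-60    -> 0 -60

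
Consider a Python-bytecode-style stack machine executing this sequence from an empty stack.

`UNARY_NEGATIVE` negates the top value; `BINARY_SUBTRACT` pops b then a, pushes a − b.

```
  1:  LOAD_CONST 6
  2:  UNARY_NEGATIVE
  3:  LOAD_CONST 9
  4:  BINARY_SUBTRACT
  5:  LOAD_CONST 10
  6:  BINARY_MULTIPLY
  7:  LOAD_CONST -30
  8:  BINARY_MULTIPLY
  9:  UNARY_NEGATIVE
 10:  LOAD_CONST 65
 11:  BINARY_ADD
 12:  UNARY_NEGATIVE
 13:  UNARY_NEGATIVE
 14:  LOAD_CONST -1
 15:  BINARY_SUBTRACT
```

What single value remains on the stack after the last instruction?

LOAD_CONST 6    : 6
UNARY_NEGATIVE  : -6
LOAD_CONST 9    : -6 9
BINARY_SUBTRACT : -15
LOAD_CONST 10   : -15 10
BINARY_MULTIPLY : -150
LOAD_CONST -30  : -150 -30
BINARY_MULTIPLY : 4500
UNARY_NEGATIVE  : -4500
LOAD_CONST 65   : -4500 65
BINARY_ADD      : -4435
UNARY_NEGATIVE  : 4435
UNARY_NEGATIVE  : -4435
LOAD_CONST -1   : -4435 -1
BINARY_SUBTRACT : -4434

-4434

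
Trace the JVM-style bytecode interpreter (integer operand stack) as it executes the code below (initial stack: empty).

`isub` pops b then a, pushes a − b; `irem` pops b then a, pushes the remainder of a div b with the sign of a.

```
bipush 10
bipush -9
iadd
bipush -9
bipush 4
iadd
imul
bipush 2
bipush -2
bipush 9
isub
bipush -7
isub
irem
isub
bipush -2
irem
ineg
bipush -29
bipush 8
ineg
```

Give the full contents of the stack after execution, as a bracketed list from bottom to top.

[1, -29, -8]

bipush 10  : [10]
bipush -9  : [10, -9]
iadd       : [1]
bipush -9  : [1, -9]
bipush 4   : [1, -9, 4]
iadd       : [1, -5]
imul       : [-5]
bipush 2   : [-5, 2]
bipush -2  : [-5, 2, -2]
bipush 9   : [-5, 2, -2, 9]
isub       : [-5, 2, -11]
bipush -7  : [-5, 2, -11, -7]
isub       : [-5, 2, -4]
irem       : [-5, 2]
isub       : [-7]
bipush -2  : [-7, -2]
irem       : [-1]
ineg       : [1]
bipush -29 : [1, -29]
bipush 8   : [1, -29, 8]
ineg       : [1, -29, -8]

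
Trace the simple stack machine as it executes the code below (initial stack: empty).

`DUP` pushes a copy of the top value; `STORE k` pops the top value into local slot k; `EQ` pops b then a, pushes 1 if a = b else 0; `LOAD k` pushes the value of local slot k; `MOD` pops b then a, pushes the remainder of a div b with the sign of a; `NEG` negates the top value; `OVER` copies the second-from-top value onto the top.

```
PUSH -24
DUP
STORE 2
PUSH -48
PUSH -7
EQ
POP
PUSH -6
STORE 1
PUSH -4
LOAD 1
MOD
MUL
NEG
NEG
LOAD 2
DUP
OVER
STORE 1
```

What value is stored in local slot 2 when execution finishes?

-24

PUSH -24 : -24
DUP      : -24 -24
STORE 2  : -24
PUSH -48 : -24 -48
PUSH -7  : -24 -48 -7
EQ       : -24 0
POP      : -24
PUSH -6  : -24 -6
STORE 1  : -24
PUSH -4  : -24 -4
LOAD 1   : -24 -4 -6
MOD      : -24 -4
MUL      : 96
NEG      : -96
NEG      : 96
LOAD 2   : 96 -24
DUP      : 96 -24 -24
OVER     : 96 -24 -24 -24
STORE 1  : 96 -24 -24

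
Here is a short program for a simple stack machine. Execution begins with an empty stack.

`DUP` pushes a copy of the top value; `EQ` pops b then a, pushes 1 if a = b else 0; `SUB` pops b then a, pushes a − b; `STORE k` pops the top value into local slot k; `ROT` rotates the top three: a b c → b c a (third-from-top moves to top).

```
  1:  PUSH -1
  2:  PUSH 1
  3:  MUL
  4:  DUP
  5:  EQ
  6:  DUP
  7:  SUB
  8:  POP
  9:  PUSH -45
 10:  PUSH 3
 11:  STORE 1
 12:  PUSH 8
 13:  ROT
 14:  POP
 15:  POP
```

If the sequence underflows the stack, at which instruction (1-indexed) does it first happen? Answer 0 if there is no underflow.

13

PUSH -1  -> [-1]
PUSH 1   -> [-1, 1]
MUL      -> [-1]
DUP      -> [-1, -1]
EQ       -> [1]
DUP      -> [1, 1]
SUB      -> [0]
POP      -> []
PUSH -45 -> [-45]
PUSH 3   -> [-45, 3]
STORE 1  -> [-45]
PUSH 8   -> [-45, 8]
ROT  — needs 3 operands, stack has 2 → underflow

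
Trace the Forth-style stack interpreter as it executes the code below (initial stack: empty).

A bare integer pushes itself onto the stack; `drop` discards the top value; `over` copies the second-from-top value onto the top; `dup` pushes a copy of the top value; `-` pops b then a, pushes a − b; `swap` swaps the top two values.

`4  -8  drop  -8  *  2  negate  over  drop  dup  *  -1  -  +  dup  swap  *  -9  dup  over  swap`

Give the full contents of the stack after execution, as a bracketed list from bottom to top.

[729, -9, -9, -9]

4       4
-8      4 -8
drop    4
-8      4 -8
*       -32
2       -32 2
negate  -32 -2
over    -32 -2 -32
drop    -32 -2
dup     -32 -2 -2
*       -32 4
-1      -32 4 -1
-       -32 5
+       -27
dup     -27 -27
swap    -27 -27
*       729
-9      729 -9
dup     729 -9 -9
over    729 -9 -9 -9
swap    729 -9 -9 -9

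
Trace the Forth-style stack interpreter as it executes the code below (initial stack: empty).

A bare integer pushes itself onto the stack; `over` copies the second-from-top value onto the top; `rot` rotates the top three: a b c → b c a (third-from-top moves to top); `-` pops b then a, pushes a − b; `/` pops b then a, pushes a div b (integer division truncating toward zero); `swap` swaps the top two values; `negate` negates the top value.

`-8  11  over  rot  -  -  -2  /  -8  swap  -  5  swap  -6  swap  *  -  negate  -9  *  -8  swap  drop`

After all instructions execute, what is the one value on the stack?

-8

-8      -8
11      -8 11
over    -8 11 -8
rot     11 -8 -8
-       11 0
-       11
-2      11 -2
/       -5
-8      -5 -8
swap    -8 -5
-       -3
5       -3 5
swap    5 -3
-6      5 -3 -6
swap    5 -6 -3
*       5 18
-       -13
negate  13
-9      13 -9
*       -117
-8      -117 -8
swap    -8 -117
drop    -8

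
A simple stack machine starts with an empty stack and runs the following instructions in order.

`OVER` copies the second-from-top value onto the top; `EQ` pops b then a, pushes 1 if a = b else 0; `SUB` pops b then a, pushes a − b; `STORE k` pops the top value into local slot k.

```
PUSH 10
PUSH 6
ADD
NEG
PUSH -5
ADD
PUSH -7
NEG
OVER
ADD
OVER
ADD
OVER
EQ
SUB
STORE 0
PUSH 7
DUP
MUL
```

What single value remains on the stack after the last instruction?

PUSH 10 : [10]
PUSH 6  : [10, 6]
ADD     : [16]
NEG     : [-16]
PUSH -5 : [-16, -5]
ADD     : [-21]
PUSH -7 : [-21, -7]
NEG     : [-21, 7]
OVER    : [-21, 7, -21]
ADD     : [-21, -14]
OVER    : [-21, -14, -21]
ADD     : [-21, -35]
OVER    : [-21, -35, -21]
EQ      : [-21, 0]
SUB     : [-21]
STORE 0 : []
PUSH 7  : [7]
DUP     : [7, 7]
MUL     : [49]

49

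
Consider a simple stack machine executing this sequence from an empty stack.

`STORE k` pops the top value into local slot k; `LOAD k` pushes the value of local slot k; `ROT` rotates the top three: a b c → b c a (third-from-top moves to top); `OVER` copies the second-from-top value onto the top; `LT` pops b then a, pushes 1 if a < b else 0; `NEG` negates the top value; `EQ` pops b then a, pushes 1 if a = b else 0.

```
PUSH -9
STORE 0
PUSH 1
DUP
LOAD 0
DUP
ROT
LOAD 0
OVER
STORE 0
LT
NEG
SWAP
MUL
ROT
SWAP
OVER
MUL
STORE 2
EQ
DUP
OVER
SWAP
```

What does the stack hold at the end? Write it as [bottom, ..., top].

PUSH -9 -> [-9]
STORE 0 -> []
PUSH 1  -> [1]
DUP     -> [1, 1]
LOAD 0  -> [1, 1, -9]
DUP     -> [1, 1, -9, -9]
ROT     -> [1, -9, -9, 1]
LOAD 0  -> [1, -9, -9, 1, -9]
OVER    -> [1, -9, -9, 1, -9, 1]
STORE 0 -> [1, -9, -9, 1, -9]
LT      -> [1, -9, -9, 0]
NEG     -> [1, -9, -9, 0]
SWAP    -> [1, -9, 0, -9]
MUL     -> [1, -9, 0]
ROT     -> [-9, 0, 1]
SWAP    -> [-9, 1, 0]
OVER    -> [-9, 1, 0, 1]
MUL     -> [-9, 1, 0]
STORE 2 -> [-9, 1]
EQ      -> [0]
DUP     -> [0, 0]
OVER    -> [0, 0, 0]
SWAP    -> [0, 0, 0]

[0, 0, 0]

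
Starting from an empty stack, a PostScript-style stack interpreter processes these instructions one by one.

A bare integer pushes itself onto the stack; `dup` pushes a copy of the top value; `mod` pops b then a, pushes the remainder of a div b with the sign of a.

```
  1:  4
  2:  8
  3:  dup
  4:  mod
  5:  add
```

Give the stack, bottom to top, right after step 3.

4   : 4
8   : 4 8
dup : 4 8 8

[4, 8, 8]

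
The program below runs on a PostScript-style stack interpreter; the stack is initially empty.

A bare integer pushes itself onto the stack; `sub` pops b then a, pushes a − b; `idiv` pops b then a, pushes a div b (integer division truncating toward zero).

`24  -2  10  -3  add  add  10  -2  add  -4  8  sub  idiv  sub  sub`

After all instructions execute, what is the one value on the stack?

24   -> [24]
-2   -> [24, -2]
10   -> [24, -2, 10]
-3   -> [24, -2, 10, -3]
add  -> [24, -2, 7]
add  -> [24, 5]
10   -> [24, 5, 10]
-2   -> [24, 5, 10, -2]
add  -> [24, 5, 8]
-4   -> [24, 5, 8, -4]
8    -> [24, 5, 8, -4, 8]
sub  -> [24, 5, 8, -12]
idiv -> [24, 5, 0]
sub  -> [24, 5]
sub  -> [19]

19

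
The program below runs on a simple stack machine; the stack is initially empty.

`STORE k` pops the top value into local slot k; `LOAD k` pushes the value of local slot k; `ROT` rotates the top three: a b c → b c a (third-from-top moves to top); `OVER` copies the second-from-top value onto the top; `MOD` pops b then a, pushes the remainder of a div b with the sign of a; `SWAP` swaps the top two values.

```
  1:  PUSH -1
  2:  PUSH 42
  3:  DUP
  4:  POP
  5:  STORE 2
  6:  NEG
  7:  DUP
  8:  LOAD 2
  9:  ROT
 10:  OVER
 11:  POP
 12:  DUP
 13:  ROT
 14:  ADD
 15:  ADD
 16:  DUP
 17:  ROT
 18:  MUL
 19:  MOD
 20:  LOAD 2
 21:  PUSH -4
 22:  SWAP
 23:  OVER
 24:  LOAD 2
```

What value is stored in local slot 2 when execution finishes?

PUSH -1 : -1
PUSH 42 : -1 42
DUP     : -1 42 42
POP     : -1 42
STORE 2 : -1
NEG     : 1
DUP     : 1 1
LOAD 2  : 1 1 42
ROT     : 1 42 1
OVER    : 1 42 1 42
POP     : 1 42 1
DUP     : 1 42 1 1
ROT     : 1 1 1 42
ADD     : 1 1 43
ADD     : 1 44
DUP     : 1 44 44
ROT     : 44 44 1
MUL     : 44 44
MOD     : 0
LOAD 2  : 0 42
PUSH -4 : 0 42 -4
SWAP    : 0 -4 42
OVER    : 0 -4 42 -4
LOAD 2  : 0 -4 42 -4 42

42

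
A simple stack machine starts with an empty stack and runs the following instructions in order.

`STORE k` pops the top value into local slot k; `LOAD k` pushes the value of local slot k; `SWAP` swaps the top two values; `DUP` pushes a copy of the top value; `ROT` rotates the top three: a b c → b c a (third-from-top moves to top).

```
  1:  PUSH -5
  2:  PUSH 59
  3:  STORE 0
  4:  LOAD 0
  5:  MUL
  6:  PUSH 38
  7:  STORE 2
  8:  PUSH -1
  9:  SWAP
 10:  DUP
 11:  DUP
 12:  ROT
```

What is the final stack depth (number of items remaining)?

PUSH -5 -> [-5]
PUSH 59 -> [-5, 59]
STORE 0 -> [-5]
LOAD 0  -> [-5, 59]
MUL     -> [-295]
PUSH 38 -> [-295, 38]
STORE 2 -> [-295]
PUSH -1 -> [-295, -1]
SWAP    -> [-1, -295]
DUP     -> [-1, -295, -295]
DUP     -> [-1, -295, -295, -295]
ROT     -> [-1, -295, -295, -295]

4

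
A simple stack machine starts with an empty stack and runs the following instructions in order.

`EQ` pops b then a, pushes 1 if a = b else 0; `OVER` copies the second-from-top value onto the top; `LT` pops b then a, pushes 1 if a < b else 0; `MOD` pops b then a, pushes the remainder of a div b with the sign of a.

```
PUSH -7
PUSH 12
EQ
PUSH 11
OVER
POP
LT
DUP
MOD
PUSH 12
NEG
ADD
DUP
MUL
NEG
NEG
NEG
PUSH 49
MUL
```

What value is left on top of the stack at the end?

PUSH -7  -7
PUSH 12  -7 12
EQ       0
PUSH 11  0 11
OVER     0 11 0
POP      0 11
LT       1
DUP      1 1
MOD      0
PUSH 12  0 12
NEG      0 -12
ADD      -12
DUP      -12 -12
MUL      144
NEG      -144
NEG      144
NEG      -144
PUSH 49  -144 49
MUL      -7056

-7056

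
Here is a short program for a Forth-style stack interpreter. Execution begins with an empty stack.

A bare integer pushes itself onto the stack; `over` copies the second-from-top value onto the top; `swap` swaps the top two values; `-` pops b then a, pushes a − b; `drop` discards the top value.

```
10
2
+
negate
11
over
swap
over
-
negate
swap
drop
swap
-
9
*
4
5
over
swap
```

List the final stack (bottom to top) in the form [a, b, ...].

10     -> [10]
2      -> [10, 2]
+      -> [12]
negate -> [-12]
11     -> [-12, 11]
over   -> [-12, 11, -12]
swap   -> [-12, -12, 11]
over   -> [-12, -12, 11, -12]
-      -> [-12, -12, 23]
negate -> [-12, -12, -23]
swap   -> [-12, -23, -12]
drop   -> [-12, -23]
swap   -> [-23, -12]
-      -> [-11]
9      -> [-11, 9]
*      -> [-99]
4      -> [-99, 4]
5      -> [-99, 4, 5]
over   -> [-99, 4, 5, 4]
swap   -> [-99, 4, 4, 5]

[-99, 4, 4, 5]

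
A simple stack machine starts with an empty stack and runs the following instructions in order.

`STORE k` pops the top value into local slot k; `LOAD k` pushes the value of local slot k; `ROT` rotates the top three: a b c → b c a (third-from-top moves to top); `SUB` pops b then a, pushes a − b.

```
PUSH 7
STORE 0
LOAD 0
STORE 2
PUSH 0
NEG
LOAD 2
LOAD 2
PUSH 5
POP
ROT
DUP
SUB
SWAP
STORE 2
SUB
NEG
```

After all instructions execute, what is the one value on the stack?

-7

PUSH 7  → [7]
STORE 0 → []
LOAD 0  → [7]
STORE 2 → []
PUSH 0  → [0]
NEG     → [0]
LOAD 2  → [0, 7]
LOAD 2  → [0, 7, 7]
PUSH 5  → [0, 7, 7, 5]
POP     → [0, 7, 7]
ROT     → [7, 7, 0]
DUP     → [7, 7, 0, 0]
SUB     → [7, 7, 0]
SWAP    → [7, 0, 7]
STORE 2 → [7, 0]
SUB     → [7]
NEG     → [-7]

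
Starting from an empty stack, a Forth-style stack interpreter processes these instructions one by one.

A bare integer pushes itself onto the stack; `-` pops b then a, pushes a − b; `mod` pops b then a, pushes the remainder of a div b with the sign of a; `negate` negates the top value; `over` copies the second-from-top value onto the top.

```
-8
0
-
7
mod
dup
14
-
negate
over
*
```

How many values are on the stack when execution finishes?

-8      [-8]
0       [-8, 0]
-       [-8]
7       [-8, 7]
mod     [-1]
dup     [-1, -1]
14      [-1, -1, 14]
-       [-1, -15]
negate  [-1, 15]
over    [-1, 15, -1]
*       [-1, -15]

2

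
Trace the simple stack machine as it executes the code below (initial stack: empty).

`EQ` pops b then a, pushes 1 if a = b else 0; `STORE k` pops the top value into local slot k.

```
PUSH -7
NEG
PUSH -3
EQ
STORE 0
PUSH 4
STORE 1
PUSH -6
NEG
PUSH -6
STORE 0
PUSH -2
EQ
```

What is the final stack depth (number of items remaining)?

PUSH -7 : [-7]
NEG     : [7]
PUSH -3 : [7, -3]
EQ      : [0]
STORE 0 : []
PUSH 4  : [4]
STORE 1 : []
PUSH -6 : [-6]
NEG     : [6]
PUSH -6 : [6, -6]
STORE 0 : [6]
PUSH -2 : [6, -2]
EQ      : [0]

1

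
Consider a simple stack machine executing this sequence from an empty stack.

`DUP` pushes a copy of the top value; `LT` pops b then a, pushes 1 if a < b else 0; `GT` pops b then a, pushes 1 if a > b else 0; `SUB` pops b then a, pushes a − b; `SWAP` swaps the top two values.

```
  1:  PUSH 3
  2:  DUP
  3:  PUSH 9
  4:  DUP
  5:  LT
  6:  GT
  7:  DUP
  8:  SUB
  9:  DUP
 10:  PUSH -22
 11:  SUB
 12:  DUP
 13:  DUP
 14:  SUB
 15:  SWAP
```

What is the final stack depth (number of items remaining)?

PUSH 3   → [3]
DUP      → [3, 3]
PUSH 9   → [3, 3, 9]
DUP      → [3, 3, 9, 9]
LT       → [3, 3, 0]
GT       → [3, 1]
DUP      → [3, 1, 1]
SUB      → [3, 0]
DUP      → [3, 0, 0]
PUSH -22 → [3, 0, 0, -22]
SUB      → [3, 0, 22]
DUP      → [3, 0, 22, 22]
DUP      → [3, 0, 22, 22, 22]
SUB      → [3, 0, 22, 0]
SWAP     → [3, 0, 0, 22]

4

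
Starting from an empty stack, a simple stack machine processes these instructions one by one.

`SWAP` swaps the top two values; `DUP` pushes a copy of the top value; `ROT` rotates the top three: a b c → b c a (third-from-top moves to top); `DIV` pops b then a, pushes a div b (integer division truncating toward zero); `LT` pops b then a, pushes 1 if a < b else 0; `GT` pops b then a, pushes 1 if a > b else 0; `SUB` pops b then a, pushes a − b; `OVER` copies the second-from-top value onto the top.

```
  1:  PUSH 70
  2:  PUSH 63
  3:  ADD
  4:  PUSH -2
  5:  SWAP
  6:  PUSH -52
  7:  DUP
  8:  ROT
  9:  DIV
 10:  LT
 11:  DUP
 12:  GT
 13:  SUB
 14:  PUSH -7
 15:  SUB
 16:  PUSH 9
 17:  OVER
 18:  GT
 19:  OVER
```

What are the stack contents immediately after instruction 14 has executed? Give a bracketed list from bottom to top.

[-2, -7]

PUSH 70  : 70
PUSH 63  : 70 63
ADD      : 133
PUSH -2  : 133 -2
SWAP     : -2 133
PUSH -52 : -2 133 -52
DUP      : -2 133 -52 -52
ROT      : -2 -52 -52 133
DIV      : -2 -52 0
LT       : -2 1
DUP      : -2 1 1
GT       : -2 0
SUB      : -2
PUSH -7  : -2 -7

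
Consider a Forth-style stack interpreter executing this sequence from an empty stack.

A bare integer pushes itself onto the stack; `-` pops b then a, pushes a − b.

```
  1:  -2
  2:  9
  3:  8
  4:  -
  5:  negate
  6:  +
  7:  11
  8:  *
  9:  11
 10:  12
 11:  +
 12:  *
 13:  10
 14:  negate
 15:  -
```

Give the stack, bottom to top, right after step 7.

[-3, 11]

-2      -2
9       -2 9
8       -2 9 8
-       -2 1
negate  -2 -1
+       -3
11      -3 11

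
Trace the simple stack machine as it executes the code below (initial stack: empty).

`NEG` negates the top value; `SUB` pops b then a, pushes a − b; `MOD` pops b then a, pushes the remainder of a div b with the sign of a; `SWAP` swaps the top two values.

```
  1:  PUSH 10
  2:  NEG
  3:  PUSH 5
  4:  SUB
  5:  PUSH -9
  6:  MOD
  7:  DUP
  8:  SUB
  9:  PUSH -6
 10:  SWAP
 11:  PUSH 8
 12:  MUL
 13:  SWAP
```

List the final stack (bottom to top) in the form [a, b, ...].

[0, -6]

PUSH 10 → 10
NEG     → -10
PUSH 5  → -10 5
SUB     → -15
PUSH -9 → -15 -9
MOD     → -6
DUP     → -6 -6
SUB     → 0
PUSH -6 → 0 -6
SWAP    → -6 0
PUSH 8  → -6 0 8
MUL     → -6 0
SWAP    → 0 -6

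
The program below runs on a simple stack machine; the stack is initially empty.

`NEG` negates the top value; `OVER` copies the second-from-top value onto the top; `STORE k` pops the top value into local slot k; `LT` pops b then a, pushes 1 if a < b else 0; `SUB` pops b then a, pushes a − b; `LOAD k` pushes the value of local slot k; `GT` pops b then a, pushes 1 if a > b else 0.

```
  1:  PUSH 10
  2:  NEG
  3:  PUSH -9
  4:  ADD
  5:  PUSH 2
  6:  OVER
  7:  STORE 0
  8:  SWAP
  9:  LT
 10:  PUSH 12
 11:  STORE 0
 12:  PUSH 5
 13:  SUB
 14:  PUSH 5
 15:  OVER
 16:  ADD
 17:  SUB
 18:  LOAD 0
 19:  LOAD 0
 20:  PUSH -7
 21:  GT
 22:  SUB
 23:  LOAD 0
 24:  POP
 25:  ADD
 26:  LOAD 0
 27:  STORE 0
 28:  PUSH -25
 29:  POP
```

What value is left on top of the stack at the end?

PUSH 10  : [10]
NEG      : [-10]
PUSH -9  : [-10, -9]
ADD      : [-19]
PUSH 2   : [-19, 2]
OVER     : [-19, 2, -19]
STORE 0  : [-19, 2]
SWAP     : [2, -19]
LT       : [0]
PUSH 12  : [0, 12]
STORE 0  : [0]
PUSH 5   : [0, 5]
SUB      : [-5]
PUSH 5   : [-5, 5]
OVER     : [-5, 5, -5]
ADD      : [-5, 0]
SUB      : [-5]
LOAD 0   : [-5, 12]
LOAD 0   : [-5, 12, 12]
PUSH -7  : [-5, 12, 12, -7]
GT       : [-5, 12, 1]
SUB      : [-5, 11]
LOAD 0   : [-5, 11, 12]
POP      : [-5, 11]
ADD      : [6]
LOAD 0   : [6, 12]
STORE 0  : [6]
PUSH -25 : [6, -25]
POP      : [6]

6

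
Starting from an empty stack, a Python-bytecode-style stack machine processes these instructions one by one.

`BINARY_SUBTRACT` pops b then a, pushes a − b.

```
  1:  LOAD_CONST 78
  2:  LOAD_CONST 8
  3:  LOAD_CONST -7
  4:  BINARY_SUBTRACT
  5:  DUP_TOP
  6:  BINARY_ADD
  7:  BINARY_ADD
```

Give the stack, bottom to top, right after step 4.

[78, 15]

LOAD_CONST 78   -> 78
LOAD_CONST 8    -> 78 8
LOAD_CONST -7   -> 78 8 -7
BINARY_SUBTRACT -> 78 15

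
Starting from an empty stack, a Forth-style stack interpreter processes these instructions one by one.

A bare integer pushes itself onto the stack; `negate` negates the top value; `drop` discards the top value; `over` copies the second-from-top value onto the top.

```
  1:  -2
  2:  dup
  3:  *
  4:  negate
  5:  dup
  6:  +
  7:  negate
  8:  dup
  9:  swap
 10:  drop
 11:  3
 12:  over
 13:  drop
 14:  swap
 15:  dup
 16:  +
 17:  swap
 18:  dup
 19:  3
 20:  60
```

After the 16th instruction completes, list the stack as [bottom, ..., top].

[3, 16]

-2     → [-2]
dup    → [-2, -2]
*      → [4]
negate → [-4]
dup    → [-4, -4]
+      → [-8]
negate → [8]
dup    → [8, 8]
swap   → [8, 8]
drop   → [8]
3      → [8, 3]
over   → [8, 3, 8]
drop   → [8, 3]
swap   → [3, 8]
dup    → [3, 8, 8]
+      → [3, 16]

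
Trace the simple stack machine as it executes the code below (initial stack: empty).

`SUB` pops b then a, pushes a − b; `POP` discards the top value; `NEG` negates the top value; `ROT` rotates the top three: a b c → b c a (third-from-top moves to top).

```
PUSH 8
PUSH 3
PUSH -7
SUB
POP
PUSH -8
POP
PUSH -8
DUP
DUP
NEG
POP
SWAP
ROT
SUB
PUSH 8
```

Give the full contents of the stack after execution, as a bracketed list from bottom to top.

PUSH 8   [8]
PUSH 3   [8, 3]
PUSH -7  [8, 3, -7]
SUB      [8, 10]
POP      [8]
PUSH -8  [8, -8]
POP      [8]
PUSH -8  [8, -8]
DUP      [8, -8, -8]
DUP      [8, -8, -8, -8]
NEG      [8, -8, -8, 8]
POP      [8, -8, -8]
SWAP     [8, -8, -8]
ROT      [-8, -8, 8]
SUB      [-8, -16]
PUSH 8   [-8, -16, 8]

[-8, -16, 8]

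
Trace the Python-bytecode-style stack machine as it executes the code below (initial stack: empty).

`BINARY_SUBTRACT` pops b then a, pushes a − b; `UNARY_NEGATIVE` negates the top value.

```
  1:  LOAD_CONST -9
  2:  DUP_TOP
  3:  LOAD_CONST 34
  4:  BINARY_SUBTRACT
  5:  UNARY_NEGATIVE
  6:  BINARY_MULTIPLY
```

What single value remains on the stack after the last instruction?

LOAD_CONST -9   → -9
DUP_TOP         → -9 -9
LOAD_CONST 34   → -9 -9 34
BINARY_SUBTRACT → -9 -43
UNARY_NEGATIVE  → -9 43
BINARY_MULTIPLY → -387

-387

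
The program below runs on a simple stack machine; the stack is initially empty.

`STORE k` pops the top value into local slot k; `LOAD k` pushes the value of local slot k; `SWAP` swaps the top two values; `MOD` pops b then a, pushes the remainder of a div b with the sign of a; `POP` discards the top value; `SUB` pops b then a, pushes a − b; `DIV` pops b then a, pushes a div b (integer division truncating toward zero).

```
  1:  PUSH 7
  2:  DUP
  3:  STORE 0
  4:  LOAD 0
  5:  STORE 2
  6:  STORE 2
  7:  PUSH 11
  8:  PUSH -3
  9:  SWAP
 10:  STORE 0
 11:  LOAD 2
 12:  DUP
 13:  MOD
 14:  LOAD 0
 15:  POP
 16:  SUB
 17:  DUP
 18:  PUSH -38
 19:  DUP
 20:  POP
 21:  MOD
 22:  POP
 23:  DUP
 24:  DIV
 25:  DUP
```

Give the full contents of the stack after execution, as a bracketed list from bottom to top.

[1, 1]

PUSH 7   -> 7
DUP      -> 7 7
STORE 0  -> 7
LOAD 0   -> 7 7
STORE 2  -> 7
STORE 2  -> (empty)
PUSH 11  -> 11
PUSH -3  -> 11 -3
SWAP     -> -3 11
STORE 0  -> -3
LOAD 2   -> -3 7
DUP      -> -3 7 7
MOD      -> -3 0
LOAD 0   -> -3 0 11
POP      -> -3 0
SUB      -> -3
DUP      -> -3 -3
PUSH -38 -> -3 -3 -38
DUP      -> -3 -3 -38 -38
POP      -> -3 -3 -38
MOD      -> -3 -3
POP      -> -3
DUP      -> -3 -3
DIV      -> 1
DUP      -> 1 1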